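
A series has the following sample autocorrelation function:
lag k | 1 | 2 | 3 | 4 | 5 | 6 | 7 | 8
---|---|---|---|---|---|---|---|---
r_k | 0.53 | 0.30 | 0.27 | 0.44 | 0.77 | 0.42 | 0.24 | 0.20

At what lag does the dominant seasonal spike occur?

The largest autocorrelation is r_5 = 0.77; the remaining lags stay at or below 0.53. The elevated value at lag 1 (0.53), dropping to 0.30 at lag 2, reflects decaying short-term dependence rather than seasonality.
The dominant spike at lag 5 indicates a seasonal period of 5.

5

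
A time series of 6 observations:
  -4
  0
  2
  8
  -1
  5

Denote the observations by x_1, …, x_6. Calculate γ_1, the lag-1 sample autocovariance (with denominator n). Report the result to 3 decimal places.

-2.463

Mean x̄ = (-4 + 0 + 2 + 8 − 1 + 5)/6 = 1.6667
Σ_{t=1}^{5}(x_t−x̄)(x_{t+1}−x̄) = -14.7778
γ_1 = -14.7778 / 6 = -2.463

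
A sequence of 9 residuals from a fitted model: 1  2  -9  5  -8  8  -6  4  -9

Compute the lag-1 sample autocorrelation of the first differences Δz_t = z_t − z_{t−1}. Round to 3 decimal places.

First differences Δz: 1, -11, 14, -13, 16, -14, 10, -13
Mean of differences = -1.2500
Numerator Σ(Δz_t−Δz̄)(Δz_{t+1}−Δz̄) = -1048.0625
Denominator Σ(Δz_t−Δz̄)² = 1195.5000
r_1(Δz) = -1048.0625 / 1195.5000 = -0.877

-0.877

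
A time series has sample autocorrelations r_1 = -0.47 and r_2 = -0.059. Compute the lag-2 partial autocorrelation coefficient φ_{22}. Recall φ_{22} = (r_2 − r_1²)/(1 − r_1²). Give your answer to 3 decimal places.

φ_{22} = (r_2 − r_1²) / (1 − r_1²)
r_1² = (-0.47)² = 0.2209
Numerator = -0.059 − 0.2209 = -0.2799; denominator = 1 − 0.2209 = 0.7791
φ_{22} = -0.2799 / 0.7791 = -0.359

-0.359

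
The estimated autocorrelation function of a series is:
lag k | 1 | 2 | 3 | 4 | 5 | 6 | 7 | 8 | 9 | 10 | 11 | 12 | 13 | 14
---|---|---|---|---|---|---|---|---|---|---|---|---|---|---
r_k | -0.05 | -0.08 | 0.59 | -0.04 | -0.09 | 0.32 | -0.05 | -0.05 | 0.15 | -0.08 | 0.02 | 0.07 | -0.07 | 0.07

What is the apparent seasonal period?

The largest autocorrelation is r_3 = 0.59, with weaker echoes at lags 6 (0.32) and 9 (0.15); the remaining lags stay at or below 0.07.
The dominant spike at lag 3 indicates a seasonal period of 3.

3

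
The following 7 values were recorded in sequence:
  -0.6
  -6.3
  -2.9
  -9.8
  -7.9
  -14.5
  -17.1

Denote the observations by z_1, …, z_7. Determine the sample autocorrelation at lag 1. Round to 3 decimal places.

Mean z̄ = (-0.6 − 6.3 − 2.9 − 9.8 − 7.9 − 14.5 − 17.1)/7 = -8.4429
Deviations from mean: 7.8429, 2.1429, 5.5429, -1.3571, 0.5429, -6.0571, -8.6571
Σ(z_t−z̄)(z_{t+1}−z̄) = (16.8061) + (11.8776) + (-7.5224) + (-0.7367) + (-3.2882) + (52.4376) = 69.5739
Denominator Σ(z_t−z̄)² = 210.5971
r_1 = 69.5739 / 210.5971 = 0.330

0.330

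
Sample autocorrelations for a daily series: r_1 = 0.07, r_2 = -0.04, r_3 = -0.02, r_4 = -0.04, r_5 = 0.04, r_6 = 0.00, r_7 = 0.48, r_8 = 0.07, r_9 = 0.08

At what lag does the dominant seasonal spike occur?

7

The largest autocorrelation is r_7 = 0.48; the remaining lags stay at or below 0.08.
The dominant spike at lag 7 indicates a seasonal period of 7.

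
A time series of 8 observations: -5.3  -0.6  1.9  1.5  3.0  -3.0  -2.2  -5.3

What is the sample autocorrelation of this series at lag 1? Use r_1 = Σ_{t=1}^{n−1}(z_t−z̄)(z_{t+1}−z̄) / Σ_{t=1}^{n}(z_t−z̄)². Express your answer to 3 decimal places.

Mean z̄ = (-5.3 − 0.6 + 1.9 + 1.5 + 3.0 − 3.0 − 2.2 − 5.3)/8 = -1.2500
Deviations from mean: -4.0500, 0.6500, 3.1500, 2.7500, 4.2500, -1.7500, -0.9500, -4.0500
Σ(z_t−z̄)(z_{t+1}−z̄) = (-2.6325) + (2.0475) + (8.6625) + (11.6875) + (-7.4375) + (1.6625) + (3.8475) = 17.8375
Denominator Σ(z_t−z̄)² = 72.7400
r_1 = 17.8375 / 72.7400 = 0.245

0.245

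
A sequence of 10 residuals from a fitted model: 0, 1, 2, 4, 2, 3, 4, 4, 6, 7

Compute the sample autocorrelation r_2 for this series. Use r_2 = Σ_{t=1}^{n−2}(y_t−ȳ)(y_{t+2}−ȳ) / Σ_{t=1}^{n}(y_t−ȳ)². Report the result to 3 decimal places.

Mean ȳ = (0 + 1 + 2 + 4 + 2 + 3 + 4 + 4 + 6 + 7)/10 = 3.3000
Numerator Σ_{t=1}^{8}(y_t−ȳ)(y_{t+2}−ȳ) = 7.5200
Denominator Σ(y_t−ȳ)² = 42.1000
r_2 = 7.5200 / 42.1000 = 0.179

0.179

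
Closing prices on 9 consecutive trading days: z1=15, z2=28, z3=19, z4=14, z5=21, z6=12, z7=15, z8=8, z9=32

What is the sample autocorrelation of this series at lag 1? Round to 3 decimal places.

-0.303

Mean z̄ = (15 + 28 + 19 + 14 + 21 + 12 + 15 + 8 + 32)/9 = 18.2222
Numerator Σ_{t=1}^{8}(z_t−z̄)(z_{t+1}−z̄) = -144.0494
Denominator Σ(z_t−z̄)² = 475.5556
r_1 = -144.0494 / 475.5556 = -0.303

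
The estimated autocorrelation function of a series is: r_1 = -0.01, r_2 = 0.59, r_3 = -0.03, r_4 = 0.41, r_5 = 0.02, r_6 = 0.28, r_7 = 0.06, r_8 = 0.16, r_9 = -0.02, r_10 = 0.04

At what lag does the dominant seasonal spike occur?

The largest autocorrelation is r_2 = 0.59, with weaker echoes at lags 4 (0.41), 6 (0.28) and 8 (0.16); the remaining lags stay at or below 0.06.
The dominant spike at lag 2 indicates a seasonal period of 2.

2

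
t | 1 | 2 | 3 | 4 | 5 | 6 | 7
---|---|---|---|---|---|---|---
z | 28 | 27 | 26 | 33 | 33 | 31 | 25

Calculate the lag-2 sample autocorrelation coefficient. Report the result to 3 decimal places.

-0.379

Mean z̄ = (28 + 27 + 26 + 33 + 33 + 31 + 25)/7 = 29.0000
Deviations from mean: -1.0000, -2.0000, -3.0000, 4.0000, 4.0000, 2.0000, -4.0000
Σ(z_t−z̄)(z_{t+2}−z̄) = (3.0000) + (-8.0000) + (-12.0000) + (8.0000) + (-16.0000) = -25.0000
Denominator Σ(z_t−z̄)² = 66.0000
r_2 = -25.0000 / 66.0000 = -0.379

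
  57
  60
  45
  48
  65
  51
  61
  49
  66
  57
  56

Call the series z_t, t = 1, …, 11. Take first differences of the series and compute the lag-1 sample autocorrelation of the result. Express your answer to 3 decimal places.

-0.659

First differences Δz: 3, -15, 3, 17, -14, 10, -12, 17, -9, -1
Mean of differences = -0.1000
Numerator Σ(Δz_t−Δz̄)(Δz_{t+1}−Δz̄) = -885.3100
Denominator Σ(Δz_t−Δz̄)² = 1342.9000
r_1(Δz) = -885.3100 / 1342.9000 = -0.659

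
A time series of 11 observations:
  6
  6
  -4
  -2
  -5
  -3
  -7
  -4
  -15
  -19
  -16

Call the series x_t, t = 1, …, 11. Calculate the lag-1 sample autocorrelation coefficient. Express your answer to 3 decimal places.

0.605

Mean x̄ = (6 + 6 − 4 − 2 − 5 − 3 − 7 − 4 − 15 − 19 − 16)/11 = -5.7273
Numerator Σ_{t=1}^{10}(x_t−x̄)(x_{t+1}−x̄) = 406.6529
Denominator Σ(x_t−x̄)² = 672.1818
r_1 = 406.6529 / 672.1818 = 0.605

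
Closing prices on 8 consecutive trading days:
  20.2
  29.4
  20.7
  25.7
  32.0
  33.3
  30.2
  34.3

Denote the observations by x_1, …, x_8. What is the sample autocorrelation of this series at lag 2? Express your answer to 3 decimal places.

0.260

Mean x̄ = (20.2 + 29.4 + 20.7 + 25.7 + 32.0 + 33.3 + 30.2 + 34.3)/8 = 28.2250
Deviations from mean: -8.0250, 1.1750, -7.5250, -2.5250, 3.7750, 5.0750, 1.9750, 6.0750
Σ(x_t−x̄)(x_{t+2}−x̄) = (60.3881) + (-2.9669) + (-28.4069) + (-12.8144) + (7.4556) + (30.8306) = 54.4863
Denominator Σ(x_t−x̄)² = 209.5950
r_2 = 54.4863 / 209.5950 = 0.260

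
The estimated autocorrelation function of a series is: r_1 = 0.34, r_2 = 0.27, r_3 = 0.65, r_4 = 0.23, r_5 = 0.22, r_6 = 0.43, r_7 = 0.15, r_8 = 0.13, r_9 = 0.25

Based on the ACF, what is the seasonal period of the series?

3

The largest autocorrelation is r_3 = 0.65, with a weaker echo at lag 6 (0.43); the remaining lags stay at or below 0.34. The elevated value at lag 1 (0.34), dropping to 0.27 at lag 2, reflects decaying short-term dependence rather than seasonality.
The dominant spike at lag 3 indicates a seasonal period of 3.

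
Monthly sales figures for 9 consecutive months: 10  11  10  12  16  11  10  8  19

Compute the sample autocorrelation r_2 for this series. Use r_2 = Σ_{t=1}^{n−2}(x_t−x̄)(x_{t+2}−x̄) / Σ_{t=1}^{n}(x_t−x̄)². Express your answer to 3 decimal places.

Mean x̄ = (10 + 11 + 10 + 12 + 16 + 11 + 10 + 8 + 19)/9 = 11.8889
Numerator Σ_{t=1}^{7}(x_t−x̄)(x_{t+2}−x̄) = -22.1358
Denominator Σ(x_t−x̄)² = 94.8889
r_2 = -22.1358 / 94.8889 = -0.233

-0.233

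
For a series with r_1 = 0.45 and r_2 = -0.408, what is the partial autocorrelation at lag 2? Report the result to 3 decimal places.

φ_{22} = (r_2 − r_1²) / (1 − r_1²)
r_1² = (0.45)² = 0.2025
Numerator = -0.408 − 0.2025 = -0.6105; denominator = 1 − 0.2025 = 0.7975
φ_{22} = -0.6105 / 0.7975 = -0.766

-0.766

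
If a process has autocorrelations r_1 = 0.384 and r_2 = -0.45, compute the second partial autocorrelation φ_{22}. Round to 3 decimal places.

φ_{22} = (r_2 − r_1²) / (1 − r_1²)
r_1² = (0.384)² = 0.147456
Numerator = -0.45 − 0.1475 = -0.5975; denominator = 1 − 0.1475 = 0.8525
φ_{22} = -0.5975 / 0.8525 = -0.701

-0.701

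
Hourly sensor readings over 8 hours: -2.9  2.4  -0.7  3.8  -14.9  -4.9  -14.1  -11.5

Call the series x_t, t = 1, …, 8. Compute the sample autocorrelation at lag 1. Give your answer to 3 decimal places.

Mean x̄ = (-2.9 + 2.4 − 0.7 + 3.8 − 14.9 − 4.9 − 14.1 − 11.5)/8 = -5.3500
Deviations from mean: 2.4500, 7.7500, 4.6500, 9.1500, -9.5500, 0.4500, -8.7500, -6.1500
Σ(x_t−x̄)(x_{t+1}−x̄) = (18.9875) + (36.0375) + (42.5475) + (-87.3825) + (-4.2975) + (-3.9375) + (53.8125) = 55.7675
Denominator Σ(x_t−x̄)² = 377.2000
r_1 = 55.7675 / 377.2000 = 0.148

0.148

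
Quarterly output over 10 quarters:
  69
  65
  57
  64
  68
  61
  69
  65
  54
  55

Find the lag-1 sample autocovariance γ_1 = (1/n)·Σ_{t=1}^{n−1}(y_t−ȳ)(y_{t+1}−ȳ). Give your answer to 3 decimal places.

4.261

Mean ȳ = (69 + 65 + 57 + 64 + 68 + 61 + 69 + 65 + 54 + 55)/10 = 62.7000
Σ_{t=1}^{9}(y_t−ȳ)(y_{t+1}−ȳ) = 42.6100
γ_1 = 42.6100 / 10 = 4.261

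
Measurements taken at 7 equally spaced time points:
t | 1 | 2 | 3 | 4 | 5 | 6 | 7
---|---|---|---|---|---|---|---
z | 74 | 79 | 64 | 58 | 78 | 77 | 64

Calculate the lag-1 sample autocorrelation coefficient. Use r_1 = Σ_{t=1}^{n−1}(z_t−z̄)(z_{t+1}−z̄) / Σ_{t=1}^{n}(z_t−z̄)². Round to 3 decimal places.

Mean z̄ = (74 + 79 + 64 + 58 + 78 + 77 + 64)/7 = 70.5714
Deviations from mean: 3.4286, 8.4286, -6.5714, -12.5714, 7.4286, 6.4286, -6.5714
Numerator Σ_{t=1}^{6}(z_t−z̄)(z_{t+1}−z̄) = -31.7551
Denominator Σ(z_t−z̄)² = 423.7143
r_1 = -31.7551 / 423.7143 = -0.075

-0.075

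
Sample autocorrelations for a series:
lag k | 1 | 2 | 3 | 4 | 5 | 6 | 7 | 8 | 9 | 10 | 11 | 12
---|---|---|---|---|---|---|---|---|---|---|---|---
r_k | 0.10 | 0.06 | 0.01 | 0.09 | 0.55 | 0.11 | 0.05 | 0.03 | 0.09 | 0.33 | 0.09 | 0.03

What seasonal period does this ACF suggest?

The largest autocorrelation is r_5 = 0.55, with a weaker echo at lag 10 (0.33); the remaining lags stay at or below 0.11.
The dominant spike at lag 5 indicates a seasonal period of 5.

5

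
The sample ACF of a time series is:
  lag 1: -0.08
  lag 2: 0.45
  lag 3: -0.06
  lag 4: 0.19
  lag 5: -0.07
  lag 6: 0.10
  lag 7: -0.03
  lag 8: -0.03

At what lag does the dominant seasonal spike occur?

2

The largest autocorrelation is r_2 = 0.45, with a weaker echo at lag 4 (0.19); the remaining lags stay at or below 0.10.
The dominant spike at lag 2 indicates a seasonal period of 2.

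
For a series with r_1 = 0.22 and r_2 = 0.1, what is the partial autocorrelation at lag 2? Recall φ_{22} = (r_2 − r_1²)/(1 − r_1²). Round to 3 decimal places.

0.054

φ_{22} = (r_2 − r_1²) / (1 − r_1²)
r_1² = (0.22)² = 0.0484
Numerator = 0.1 − 0.0484 = 0.0516; denominator = 1 − 0.0484 = 0.9516
φ_{22} = 0.0516 / 0.9516 = 0.054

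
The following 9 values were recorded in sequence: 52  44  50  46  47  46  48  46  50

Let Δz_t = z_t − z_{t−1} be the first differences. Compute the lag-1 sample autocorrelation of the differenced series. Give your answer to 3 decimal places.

First differences Δz: -8, 6, -4, 1, -1, 2, -2, 4
Mean of differences = -0.2500
Numerator Σ(Δz_t−Δz̄)(Δz_{t+1}−Δz̄) = -90.5625
Denominator Σ(Δz_t−Δz̄)² = 141.5000
r_1(Δz) = -90.5625 / 141.5000 = -0.640

-0.640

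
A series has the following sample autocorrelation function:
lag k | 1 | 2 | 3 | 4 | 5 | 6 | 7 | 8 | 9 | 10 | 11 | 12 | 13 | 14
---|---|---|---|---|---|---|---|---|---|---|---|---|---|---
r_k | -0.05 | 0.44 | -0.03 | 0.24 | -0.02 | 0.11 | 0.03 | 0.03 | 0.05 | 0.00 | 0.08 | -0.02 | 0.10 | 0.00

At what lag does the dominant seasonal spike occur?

2

The largest autocorrelation is r_2 = 0.44, with a weaker echo at lag 4 (0.24); the remaining lags stay at or below 0.11.
The dominant spike at lag 2 indicates a seasonal period of 2.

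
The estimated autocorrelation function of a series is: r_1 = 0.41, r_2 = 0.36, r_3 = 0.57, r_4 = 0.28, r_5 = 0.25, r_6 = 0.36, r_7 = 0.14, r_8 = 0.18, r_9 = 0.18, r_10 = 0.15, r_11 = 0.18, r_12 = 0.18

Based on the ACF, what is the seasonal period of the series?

3

The largest autocorrelation is r_3 = 0.57; the remaining lags stay at or below 0.41. The elevated value at lag 1 (0.41), dropping to 0.36 at lag 2, reflects decaying short-term dependence rather than seasonality.
The dominant spike at lag 3 indicates a seasonal period of 3.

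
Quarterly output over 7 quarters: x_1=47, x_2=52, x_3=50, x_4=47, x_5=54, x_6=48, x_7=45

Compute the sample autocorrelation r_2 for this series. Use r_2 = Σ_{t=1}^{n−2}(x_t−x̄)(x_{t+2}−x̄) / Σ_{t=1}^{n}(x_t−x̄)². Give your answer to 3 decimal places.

-0.350

Mean x̄ = (47 + 52 + 50 + 47 + 54 + 48 + 45)/7 = 49.0000
Deviations from mean: -2.0000, 3.0000, 1.0000, -2.0000, 5.0000, -1.0000, -4.0000
Numerator Σ_{t=1}^{5}(x_t−x̄)(x_{t+2}−x̄) = -21.0000
Denominator Σ(x_t−x̄)² = 60.0000
r_2 = -21.0000 / 60.0000 = -0.350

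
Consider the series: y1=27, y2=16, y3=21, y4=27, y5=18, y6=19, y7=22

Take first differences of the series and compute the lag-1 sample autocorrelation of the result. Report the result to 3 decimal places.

First differences Δy: -11, 5, 6, -9, 1, 3
Mean of differences = -0.8333
Numerator Σ(Δy_t−Δȳ)(Δy_{t+1}−Δȳ) = -83.1944
Denominator Σ(Δy_t−Δȳ)² = 268.8333
r_1(Δy) = -83.1944 / 268.8333 = -0.309

-0.309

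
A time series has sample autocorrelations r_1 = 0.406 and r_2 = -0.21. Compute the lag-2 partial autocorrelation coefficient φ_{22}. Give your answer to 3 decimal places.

φ_{22} = (r_2 − r_1²) / (1 − r_1²)
r_1² = (0.406)² = 0.164836
Numerator = -0.21 − 0.1648 = -0.3748; denominator = 1 − 0.1648 = 0.8352
φ_{22} = -0.3748 / 0.8352 = -0.449

-0.449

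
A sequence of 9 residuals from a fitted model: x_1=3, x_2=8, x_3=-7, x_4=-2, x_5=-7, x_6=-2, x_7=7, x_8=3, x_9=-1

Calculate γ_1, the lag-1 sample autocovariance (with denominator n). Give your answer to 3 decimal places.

Mean x̄ = (3 + 8 − 7 − 2 − 7 − 2 + 7 + 3 − 1)/9 = 0.2222
Σ_{t=1}^{8}(x_t−x̄)(x_{t+1}−x̄) = 13.9506
γ_1 = 13.9506 / 9 = 1.550

1.550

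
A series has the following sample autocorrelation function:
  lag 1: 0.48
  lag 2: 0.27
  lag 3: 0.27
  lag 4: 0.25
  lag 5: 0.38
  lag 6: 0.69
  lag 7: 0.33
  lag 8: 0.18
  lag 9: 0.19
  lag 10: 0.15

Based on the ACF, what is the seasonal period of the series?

The largest autocorrelation is r_6 = 0.69; the remaining lags stay at or below 0.48. The elevated value at lag 1 (0.48), dropping to 0.27 at lag 2, reflects decaying short-term dependence rather than seasonality.
The dominant spike at lag 6 indicates a seasonal period of 6.

6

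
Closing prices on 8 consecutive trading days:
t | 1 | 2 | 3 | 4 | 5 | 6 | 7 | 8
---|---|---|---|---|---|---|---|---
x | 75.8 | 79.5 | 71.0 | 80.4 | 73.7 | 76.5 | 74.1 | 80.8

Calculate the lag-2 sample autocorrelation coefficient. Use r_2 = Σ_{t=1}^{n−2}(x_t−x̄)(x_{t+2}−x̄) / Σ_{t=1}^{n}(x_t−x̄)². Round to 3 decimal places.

Mean x̄ = (75.8 + 79.5 + 71.0 + 80.4 + 73.7 + 76.5 + 74.1 + 80.8)/8 = 76.4750
Deviations from mean: -0.6750, 3.0250, -5.4750, 3.9250, -2.7750, 0.0250, -2.3750, 4.3250
Σ(x_t−x̄)(x_{t+2}−x̄) = (3.6956) + (11.8731) + (15.1931) + (0.0981) + (6.5906) + (0.1081) = 37.5588
Denominator Σ(x_t−x̄)² = 87.0350
r_2 = 37.5588 / 87.0350 = 0.432

0.432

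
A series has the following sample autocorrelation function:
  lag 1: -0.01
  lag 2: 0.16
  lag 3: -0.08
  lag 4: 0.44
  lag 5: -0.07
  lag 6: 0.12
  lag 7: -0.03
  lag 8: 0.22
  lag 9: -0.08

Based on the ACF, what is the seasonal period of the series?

4

The largest autocorrelation is r_4 = 0.44, with a weaker echo at lag 8 (0.22); the remaining lags stay at or below 0.16.
The dominant spike at lag 4 indicates a seasonal period of 4.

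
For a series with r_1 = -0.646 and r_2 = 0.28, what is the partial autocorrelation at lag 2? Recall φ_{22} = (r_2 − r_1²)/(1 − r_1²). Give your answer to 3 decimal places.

φ_{22} = (r_2 − r_1²) / (1 − r_1²)
r_1² = (-0.646)² = 0.417316
Numerator = 0.28 − 0.4173 = -0.1373; denominator = 1 − 0.4173 = 0.5827
φ_{22} = -0.1373 / 0.5827 = -0.236

-0.236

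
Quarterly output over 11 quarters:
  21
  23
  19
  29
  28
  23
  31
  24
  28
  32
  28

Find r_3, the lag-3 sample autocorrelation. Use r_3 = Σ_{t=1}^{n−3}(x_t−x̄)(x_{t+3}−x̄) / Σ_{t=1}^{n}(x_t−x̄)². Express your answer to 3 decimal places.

Mean x̄ = (21 + 23 + 19 + 29 + 28 + 23 + 31 + 24 + 28 + 32 + 28)/11 = 26.0000
Numerator Σ_{t=1}^{8}(x_t−x̄)(x_{t+3}−x̄) = 31.0000
Denominator Σ(x_t−x̄)² = 178.0000
r_3 = 31.0000 / 178.0000 = 0.174

0.174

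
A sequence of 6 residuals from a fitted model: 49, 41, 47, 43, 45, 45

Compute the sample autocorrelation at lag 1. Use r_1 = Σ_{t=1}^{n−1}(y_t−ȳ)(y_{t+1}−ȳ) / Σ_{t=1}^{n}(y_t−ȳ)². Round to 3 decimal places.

Mean ȳ = (49 + 41 + 47 + 43 + 45 + 45)/6 = 45.0000
Numerator Σ_{t=1}^{5}(y_t−ȳ)(y_{t+1}−ȳ) = -28.0000
Denominator Σ(y_t−ȳ)² = 40.0000
r_1 = -28.0000 / 40.0000 = -0.700

-0.700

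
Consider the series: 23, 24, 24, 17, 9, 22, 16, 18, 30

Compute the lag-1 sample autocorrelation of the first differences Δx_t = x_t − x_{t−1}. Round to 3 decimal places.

First differences Δx: 1, 0, -7, -8, 13, -6, 2, 12
Mean of differences = 0.8750
Numerator Σ(Δx_t−Δx̄)(Δx_{t+1}−Δx̄) = -109.5156
Denominator Σ(Δx_t−Δx̄)² = 460.8750
r_1(Δx) = -109.5156 / 460.8750 = -0.238

-0.238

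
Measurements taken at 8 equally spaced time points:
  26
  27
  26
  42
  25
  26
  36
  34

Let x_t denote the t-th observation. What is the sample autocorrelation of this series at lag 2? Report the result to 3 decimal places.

Mean x̄ = (26 + 27 + 26 + 42 + 25 + 26 + 36 + 34)/8 = 30.2500
Deviations from mean: -4.2500, -3.2500, -4.2500, 11.7500, -5.2500, -4.2500, 5.7500, 3.7500
Σ(x_t−x̄)(x_{t+2}−x̄) = (18.0625) + (-38.1875) + (22.3125) + (-49.9375) + (-30.1875) + (-15.9375) = -93.8750
Denominator Σ(x_t−x̄)² = 277.5000
r_2 = -93.8750 / 277.5000 = -0.338

-0.338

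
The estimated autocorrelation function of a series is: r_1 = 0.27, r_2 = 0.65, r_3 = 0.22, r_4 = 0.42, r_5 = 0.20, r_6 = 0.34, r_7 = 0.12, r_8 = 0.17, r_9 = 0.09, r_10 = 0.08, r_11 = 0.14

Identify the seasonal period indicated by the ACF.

The largest autocorrelation is r_2 = 0.65, with weaker echoes at lags 4 (0.42) and 6 (0.34); the remaining lags stay at or below 0.27.
The dominant spike at lag 2 indicates a seasonal period of 2.

2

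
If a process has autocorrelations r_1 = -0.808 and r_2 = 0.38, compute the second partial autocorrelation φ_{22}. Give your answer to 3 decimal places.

φ_{22} = (r_2 − r_1²) / (1 − r_1²)
r_1² = (-0.808)² = 0.652864
Numerator = 0.38 − 0.6529 = -0.2729; denominator = 1 − 0.6529 = 0.3471
φ_{22} = -0.2729 / 0.3471 = -0.786

-0.786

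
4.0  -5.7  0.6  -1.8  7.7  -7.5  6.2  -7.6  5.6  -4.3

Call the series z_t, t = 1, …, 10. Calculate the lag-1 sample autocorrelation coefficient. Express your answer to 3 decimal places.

Mean z̄ = (4.0 − 5.7 + 0.6 − 1.8 + 7.7 − 7.5 + 6.2 − 7.6 + 5.6 − 4.3)/10 = -0.2800
Numerator Σ_{t=1}^{9}(z_t−z̄)(z_{t+1}−z̄) = -259.9484
Denominator Σ(z_t−z̄)² = 312.8960
r_1 = -259.9484 / 312.8960 = -0.831

-0.831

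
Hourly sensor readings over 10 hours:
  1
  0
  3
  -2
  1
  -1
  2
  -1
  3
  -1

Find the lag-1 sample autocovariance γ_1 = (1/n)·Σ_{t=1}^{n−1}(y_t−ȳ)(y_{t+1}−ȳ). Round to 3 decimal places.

Mean ȳ = (1 + 0 + 3 − 2 + 1 − 1 + 2 − 1 + 3 − 1)/10 = 0.5000
Σ_{t=1}^{9}(y_t−ȳ)(y_{t+1}−ȳ) = -21.7500
γ_1 = -21.7500 / 10 = -2.175

-2.175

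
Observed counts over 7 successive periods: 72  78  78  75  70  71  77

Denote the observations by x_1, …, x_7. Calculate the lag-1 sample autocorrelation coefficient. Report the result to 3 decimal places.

0.143

Mean x̄ = (72 + 78 + 78 + 75 + 70 + 71 + 77)/7 = 74.4286
Σ(x_t−x̄)(x_{t+1}−x̄) = (-8.6735) + (12.7551) + (2.0408) + (-2.5306) + (15.1837) + (-8.8163) = 9.9592
Denominator Σ(x_t−x̄)² = 69.7143
r_1 = 9.9592 / 69.7143 = 0.143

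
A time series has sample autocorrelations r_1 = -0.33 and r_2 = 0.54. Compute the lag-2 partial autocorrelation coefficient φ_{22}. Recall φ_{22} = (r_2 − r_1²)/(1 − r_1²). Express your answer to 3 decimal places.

φ_{22} = (r_2 − r_1²) / (1 − r_1²)
r_1² = (-0.33)² = 0.1089
Numerator = 0.54 − 0.1089 = 0.4311; denominator = 1 − 0.1089 = 0.8911
φ_{22} = 0.4311 / 0.8911 = 0.484

0.484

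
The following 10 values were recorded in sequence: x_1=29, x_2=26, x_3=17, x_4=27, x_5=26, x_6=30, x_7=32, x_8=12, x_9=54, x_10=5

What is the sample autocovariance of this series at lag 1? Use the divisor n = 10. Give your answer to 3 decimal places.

-104.584

Mean x̄ = (29 + 26 + 17 + 27 + 26 + 30 + 32 + 12 + 54 + 5)/10 = 25.8000
Σ_{t=1}^{9}(x_t−x̄)(x_{t+1}−x̄) = -1045.8400
γ_1 = -1045.8400 / 10 = -104.584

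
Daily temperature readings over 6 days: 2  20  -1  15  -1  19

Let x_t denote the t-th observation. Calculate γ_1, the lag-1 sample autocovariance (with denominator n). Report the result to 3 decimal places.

Mean x̄ = (2 + 20 − 1 + 15 − 1 + 19)/6 = 9.0000
Deviations: -7.0000, 11.0000, -10.0000, 6.0000, -10.0000, 10.0000
Σ_{t=1}^{5}(x_t−x̄)(x_{t+1}−x̄) = -407.0000
γ_1 = -407.0000 / 6 = -67.833

-67.833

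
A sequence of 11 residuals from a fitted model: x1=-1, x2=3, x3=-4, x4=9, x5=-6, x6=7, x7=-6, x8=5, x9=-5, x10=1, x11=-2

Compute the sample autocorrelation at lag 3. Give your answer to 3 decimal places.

Mean x̄ = (-1 + 3 − 4 + 9 − 6 + 7 − 6 + 5 − 5 + 1 − 2)/11 = 0.0909
Numerator Σ_{t=1}^{8}(x_t−x̄)(x_{t+3}−x̄) = -190.8430
Denominator Σ(x_t−x̄)² = 282.9091
r_3 = -190.8430 / 282.9091 = -0.675

-0.675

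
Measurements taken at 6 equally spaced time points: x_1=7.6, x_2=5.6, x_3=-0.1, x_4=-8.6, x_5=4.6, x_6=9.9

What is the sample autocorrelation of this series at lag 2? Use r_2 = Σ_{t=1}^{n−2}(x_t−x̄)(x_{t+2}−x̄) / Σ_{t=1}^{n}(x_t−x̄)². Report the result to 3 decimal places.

Mean x̄ = (7.6 + 5.6 − 0.1 − 8.6 + 4.6 + 9.9)/6 = 3.1667
Numerator Σ_{t=1}^{4}(x_t−x̄)(x_{t+2}−x̄) = -127.0256
Denominator Σ(x_t−x̄)² = 222.0933
r_2 = -127.0256 / 222.0933 = -0.572

-0.572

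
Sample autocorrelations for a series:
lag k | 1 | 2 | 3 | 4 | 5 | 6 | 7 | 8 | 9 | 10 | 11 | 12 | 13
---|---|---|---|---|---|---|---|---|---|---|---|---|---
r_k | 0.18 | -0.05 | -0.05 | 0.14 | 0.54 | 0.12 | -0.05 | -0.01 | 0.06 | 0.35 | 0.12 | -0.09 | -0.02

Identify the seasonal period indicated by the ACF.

5

The largest autocorrelation is r_5 = 0.54, with a weaker echo at lag 10 (0.35); the remaining lags stay at or below 0.18.
The dominant spike at lag 5 indicates a seasonal period of 5.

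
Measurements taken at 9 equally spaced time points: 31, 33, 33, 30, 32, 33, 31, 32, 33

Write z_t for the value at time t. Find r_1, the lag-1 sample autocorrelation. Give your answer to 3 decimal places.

Mean z̄ = (31 + 33 + 33 + 30 + 32 + 33 + 31 + 32 + 33)/9 = 32.0000
Numerator Σ_{t=1}^{8}(z_t−z̄)(z_{t+1}−z̄) = -3.0000
Denominator Σ(z_t−z̄)² = 10.0000
r_1 = -3.0000 / 10.0000 = -0.300

-0.300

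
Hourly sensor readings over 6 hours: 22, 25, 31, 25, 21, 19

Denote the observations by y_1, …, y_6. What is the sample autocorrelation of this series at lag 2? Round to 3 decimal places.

-0.425

Mean ȳ = (22 + 25 + 31 + 25 + 21 + 19)/6 = 23.8333
Deviations from mean: -1.8333, 1.1667, 7.1667, 1.1667, -2.8333, -4.8333
Σ(y_t−ȳ)(y_{t+2}−ȳ) = (-13.1389) + (1.3611) + (-20.3056) + (-5.6389) = -37.7222
Denominator Σ(y_t−ȳ)² = 88.8333
r_2 = -37.7222 / 88.8333 = -0.425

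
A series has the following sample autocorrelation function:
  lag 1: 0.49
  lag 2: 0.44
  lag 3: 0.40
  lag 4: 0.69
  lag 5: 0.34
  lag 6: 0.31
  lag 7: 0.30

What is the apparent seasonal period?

The largest autocorrelation is r_4 = 0.69; the remaining lags stay at or below 0.49. The elevated value at lag 1 (0.49), dropping to 0.44 at lag 2, reflects decaying short-term dependence rather than seasonality.
The dominant spike at lag 4 indicates a seasonal period of 4.

4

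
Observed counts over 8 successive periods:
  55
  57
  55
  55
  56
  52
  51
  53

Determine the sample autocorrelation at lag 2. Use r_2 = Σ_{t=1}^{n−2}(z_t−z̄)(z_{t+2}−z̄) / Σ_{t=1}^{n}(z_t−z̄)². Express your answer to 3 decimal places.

Mean z̄ = (55 + 57 + 55 + 55 + 56 + 52 + 51 + 53)/8 = 54.2500
Deviations from mean: 0.7500, 2.7500, 0.7500, 0.7500, 1.7500, -2.2500, -3.2500, -1.2500
Σ(z_t−z̄)(z_{t+2}−z̄) = (0.5625) + (2.0625) + (1.3125) + (-1.6875) + (-5.6875) + (2.8125) = -0.6250
Denominator Σ(z_t−z̄)² = 29.5000
r_2 = -0.6250 / 29.5000 = -0.021

-0.021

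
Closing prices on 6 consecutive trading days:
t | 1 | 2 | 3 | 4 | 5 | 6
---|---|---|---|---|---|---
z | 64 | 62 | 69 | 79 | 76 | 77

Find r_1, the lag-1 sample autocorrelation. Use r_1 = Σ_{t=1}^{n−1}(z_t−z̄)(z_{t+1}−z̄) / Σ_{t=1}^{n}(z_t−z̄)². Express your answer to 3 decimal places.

0.520

Mean z̄ = (64 + 62 + 69 + 79 + 76 + 77)/6 = 71.1667
Deviations from mean: -7.1667, -9.1667, -2.1667, 7.8333, 4.8333, 5.8333
Σ(z_t−z̄)(z_{t+1}−z̄) = (65.6944) + (19.8611) + (-16.9722) + (37.8611) + (28.1944) = 134.6389
Denominator Σ(z_t−z̄)² = 258.8333
r_1 = 134.6389 / 258.8333 = 0.520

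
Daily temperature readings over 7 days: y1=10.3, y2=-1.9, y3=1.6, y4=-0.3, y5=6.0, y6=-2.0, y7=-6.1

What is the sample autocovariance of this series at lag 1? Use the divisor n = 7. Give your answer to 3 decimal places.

Mean ȳ = (10.3 − 1.9 + 1.6 − 0.3 + 6.0 − 2.0 − 6.1)/7 = 1.0857
Σ_{t=1}^{6}(y_t−ȳ)(y_{t+1}−ȳ) = -29.5602
γ_1 = -29.5602 / 7 = -4.223

-4.223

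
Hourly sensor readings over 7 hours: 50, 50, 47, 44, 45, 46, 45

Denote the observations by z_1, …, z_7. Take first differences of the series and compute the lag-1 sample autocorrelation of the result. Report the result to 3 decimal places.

First differences Δz: 0, -3, -3, 1, 1, -1
Mean of differences = -0.8333
Numerator Σ(Δz_t−Δz̄)(Δz_{t+1}−Δz̄) = 1.9722
Denominator Σ(Δz_t−Δz̄)² = 16.8333
r_1(Δz) = 1.9722 / 16.8333 = 0.117

0.117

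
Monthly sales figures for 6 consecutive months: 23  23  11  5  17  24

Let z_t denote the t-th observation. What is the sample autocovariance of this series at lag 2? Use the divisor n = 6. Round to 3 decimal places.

-31.509

Mean z̄ = (23 + 23 + 11 + 5 + 17 + 24)/6 = 17.1667
Deviations: 5.8333, 5.8333, -6.1667, -12.1667, -0.1667, 6.8333
Σ_{t=1}^{4}(z_t−z̄)(z_{t+2}−z̄) = -189.0556
γ_2 = -189.0556 / 6 = -31.509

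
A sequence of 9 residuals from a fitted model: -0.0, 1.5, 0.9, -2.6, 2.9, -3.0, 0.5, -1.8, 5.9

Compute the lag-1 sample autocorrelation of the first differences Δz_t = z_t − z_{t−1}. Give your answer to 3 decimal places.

-0.623

First differences Δz: 1.5, -0.6, -3.5, 5.5, -5.9, 3.5, -2.3, 7.7
Mean of differences = 0.7375
Numerator Σ(Δz_t−Δz̄)(Δz_{t+1}−Δz̄) = -95.0202
Denominator Σ(Δz_t−Δz̄)² = 152.3988
r_1(Δz) = -95.0202 / 152.3988 = -0.623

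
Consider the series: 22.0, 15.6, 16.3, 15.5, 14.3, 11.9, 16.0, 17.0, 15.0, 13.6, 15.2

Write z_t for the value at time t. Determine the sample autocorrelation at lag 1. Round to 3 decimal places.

Mean z̄ = (22.0 + 15.6 + 16.3 + 15.5 + 14.3 + 11.9 + 16.0 + 17.0 + 15.0 + 13.6 + 15.2)/11 = 15.6727
Numerator Σ_{t=1}^{10}(z_t−z̄)(z_{t+1}−z̄) = 5.4829
Denominator Σ(z_t−z̄)² = 63.4218
r_1 = 5.4829 / 63.4218 = 0.086

0.086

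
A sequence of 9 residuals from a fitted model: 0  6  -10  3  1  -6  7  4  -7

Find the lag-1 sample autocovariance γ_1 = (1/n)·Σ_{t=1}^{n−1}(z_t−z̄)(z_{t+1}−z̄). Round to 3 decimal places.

-14.882

Mean z̄ = (0 + 6 − 10 + 3 + 1 − 6 + 7 + 4 − 7)/9 = -0.2222
Σ_{t=1}^{8}(z_t−z̄)(z_{t+1}−z̄) = -133.9383
γ_1 = -133.9383 / 9 = -14.882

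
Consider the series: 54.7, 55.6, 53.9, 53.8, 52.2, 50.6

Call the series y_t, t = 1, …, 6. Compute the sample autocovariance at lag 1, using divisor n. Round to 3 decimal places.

Mean ȳ = (54.7 + 55.6 + 53.9 + 53.8 + 52.2 + 50.6)/6 = 53.4667
Σ_{t=1}^{5}(y_t−ȳ)(y_{t+1}−ȳ) = 6.9089
γ_1 = 6.9089 / 6 = 1.151

1.151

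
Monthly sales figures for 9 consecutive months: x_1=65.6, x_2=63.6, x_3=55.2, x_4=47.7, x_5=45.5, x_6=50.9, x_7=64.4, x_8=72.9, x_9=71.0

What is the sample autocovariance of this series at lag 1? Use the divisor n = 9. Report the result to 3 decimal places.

Mean x̄ = (65.6 + 63.6 + 55.2 + 47.7 + 45.5 + 50.9 + 64.4 + 72.9 + 71.0)/9 = 59.6444
Σ_{t=1}^{8}(x_t−x̄)(x_{t+1}−x̄) = 523.6736
γ_1 = 523.6736 / 9 = 58.186

58.186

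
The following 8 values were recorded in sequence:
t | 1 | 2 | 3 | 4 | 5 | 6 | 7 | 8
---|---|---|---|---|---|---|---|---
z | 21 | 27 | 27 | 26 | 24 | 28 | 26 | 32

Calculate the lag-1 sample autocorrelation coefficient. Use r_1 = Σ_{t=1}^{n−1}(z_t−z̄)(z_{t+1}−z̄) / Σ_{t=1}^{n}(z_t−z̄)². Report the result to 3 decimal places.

Mean z̄ = (21 + 27 + 27 + 26 + 24 + 28 + 26 + 32)/8 = 26.3750
Numerator Σ_{t=1}^{7}(z_t−z̄)(z_{t+1}−z̄) = -8.8906
Denominator Σ(z_t−z̄)² = 69.8750
r_1 = -8.8906 / 69.8750 = -0.127

-0.127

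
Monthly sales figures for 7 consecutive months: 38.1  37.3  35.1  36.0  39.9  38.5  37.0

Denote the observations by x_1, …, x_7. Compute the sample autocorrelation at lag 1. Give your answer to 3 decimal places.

Mean x̄ = (38.1 + 37.3 + 35.1 + 36.0 + 39.9 + 38.5 + 37.0)/7 = 37.4143
Σ(x_t−x̄)(x_{t+1}−x̄) = (-0.0784) + (0.2645) + (3.2731) + (-3.5155) + (2.6988) + (-0.4498) = 2.1927
Denominator Σ(x_t−x̄)² = 15.3686
r_1 = 2.1927 / 15.3686 = 0.143

0.143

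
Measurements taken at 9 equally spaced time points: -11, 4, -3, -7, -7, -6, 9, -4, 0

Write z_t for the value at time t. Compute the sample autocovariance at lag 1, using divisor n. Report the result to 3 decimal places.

-8.956

Mean z̄ = (-11 + 4 − 3 − 7 − 7 − 6 + 9 − 4 + 0)/9 = -2.7778
Σ_{t=1}^{8}(z_t−z̄)(z_{t+1}−z̄) = -80.6049
γ_1 = -80.6049 / 9 = -8.956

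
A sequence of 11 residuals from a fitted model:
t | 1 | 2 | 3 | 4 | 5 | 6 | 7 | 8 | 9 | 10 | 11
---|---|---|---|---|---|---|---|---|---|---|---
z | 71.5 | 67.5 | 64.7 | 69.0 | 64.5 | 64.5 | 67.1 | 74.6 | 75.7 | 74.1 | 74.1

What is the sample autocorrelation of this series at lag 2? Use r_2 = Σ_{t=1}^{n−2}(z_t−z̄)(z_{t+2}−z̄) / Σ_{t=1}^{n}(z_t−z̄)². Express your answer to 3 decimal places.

0.223

Mean z̄ = (71.5 + 67.5 + 64.7 + 69.0 + 64.5 + 64.5 + 67.1 + 74.6 + 75.7 + 74.1 + 74.1)/11 = 69.7545
Numerator Σ_{t=1}^{9}(z_t−z̄)(z_{t+2}−z̄) = 42.9995
Denominator Σ(z_t−z̄)² = 193.1073
r_2 = 42.9995 / 193.1073 = 0.223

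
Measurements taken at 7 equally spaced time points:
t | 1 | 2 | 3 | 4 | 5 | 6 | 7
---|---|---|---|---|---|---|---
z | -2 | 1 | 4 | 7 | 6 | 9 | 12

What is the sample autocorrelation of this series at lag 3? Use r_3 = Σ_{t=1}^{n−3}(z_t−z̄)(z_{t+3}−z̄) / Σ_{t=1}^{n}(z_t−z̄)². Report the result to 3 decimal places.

-0.065

Mean z̄ = (-2 + 1 + 4 + 7 + 6 + 9 + 12)/7 = 5.2857
Deviations from mean: -7.2857, -4.2857, -1.2857, 1.7143, 0.7143, 3.7143, 6.7143
Numerator Σ_{t=1}^{4}(z_t−z̄)(z_{t+3}−z̄) = -8.8163
Denominator Σ(z_t−z̄)² = 135.4286
r_3 = -8.8163 / 135.4286 = -0.065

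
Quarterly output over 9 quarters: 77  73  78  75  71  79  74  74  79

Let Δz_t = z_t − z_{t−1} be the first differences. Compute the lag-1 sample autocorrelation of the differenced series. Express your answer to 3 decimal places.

First differences Δz: -4, 5, -3, -4, 8, -5, 0, 5
Mean of differences = 0.2500
Numerator Σ(Δz_t−Δz̄)(Δz_{t+1}−Δz̄) = -95.3125
Denominator Σ(Δz_t−Δz̄)² = 179.5000
r_1(Δz) = -95.3125 / 179.5000 = -0.531

-0.531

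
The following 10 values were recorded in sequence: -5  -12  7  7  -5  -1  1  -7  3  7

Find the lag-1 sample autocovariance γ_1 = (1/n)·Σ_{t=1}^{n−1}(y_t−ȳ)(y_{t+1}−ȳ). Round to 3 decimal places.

Mean ȳ = (-5 − 12 + 7 + 7 − 5 − 1 + 1 − 7 + 3 + 7)/10 = -0.5000
Σ_{t=1}^{9}(y_t−ȳ)(y_{t+1}−ȳ) = -16.7500
γ_1 = -16.7500 / 10 = -1.675

-1.675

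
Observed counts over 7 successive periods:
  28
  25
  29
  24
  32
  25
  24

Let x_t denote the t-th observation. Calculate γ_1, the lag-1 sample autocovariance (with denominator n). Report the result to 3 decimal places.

-4.440

Mean x̄ = (28 + 25 + 29 + 24 + 32 + 25 + 24)/7 = 26.7143
Deviations: 1.2857, -1.7143, 2.2857, -2.7143, 5.2857, -1.7143, -2.7143
Σ_{t=1}^{6}(x_t−x̄)(x_{t+1}−x̄) = -31.0816
γ_1 = -31.0816 / 7 = -4.440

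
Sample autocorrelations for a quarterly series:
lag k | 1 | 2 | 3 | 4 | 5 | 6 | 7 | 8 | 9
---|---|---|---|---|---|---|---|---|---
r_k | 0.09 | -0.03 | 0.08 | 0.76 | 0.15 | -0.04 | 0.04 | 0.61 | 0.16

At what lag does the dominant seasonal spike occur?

The largest autocorrelation is r_4 = 0.76, with a weaker echo at lag 8 (0.61); the remaining lags stay at or below 0.16.
The dominant spike at lag 4 indicates a seasonal period of 4.

4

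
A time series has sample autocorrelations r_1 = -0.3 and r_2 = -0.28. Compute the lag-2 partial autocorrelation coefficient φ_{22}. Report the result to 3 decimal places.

-0.407

φ_{22} = (r_2 − r_1²) / (1 − r_1²)
r_1² = (-0.3)² = 0.09
Numerator = -0.28 − 0.0900 = -0.3700; denominator = 1 − 0.0900 = 0.9100
φ_{22} = -0.3700 / 0.9100 = -0.407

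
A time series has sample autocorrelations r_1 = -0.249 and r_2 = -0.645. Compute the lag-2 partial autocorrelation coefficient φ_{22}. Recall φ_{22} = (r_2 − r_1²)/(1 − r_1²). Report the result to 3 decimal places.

-0.754

φ_{22} = (r_2 − r_1²) / (1 − r_1²)
r_1² = (-0.249)² = 0.062001
Numerator = -0.645 − 0.0620 = -0.7070; denominator = 1 − 0.0620 = 0.9380
φ_{22} = -0.7070 / 0.9380 = -0.754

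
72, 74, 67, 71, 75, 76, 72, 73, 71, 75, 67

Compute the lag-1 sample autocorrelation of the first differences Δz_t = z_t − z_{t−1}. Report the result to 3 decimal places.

First differences Δz: 2, -7, 4, 4, 1, -4, 1, -2, 4, -8
Mean of differences = -0.5000
Numerator Σ(Δz_t−Δz̄)(Δz_{t+1}−Δz̄) = -71.7500
Denominator Σ(Δz_t−Δz̄)² = 184.5000
r_1(Δz) = -71.7500 / 184.5000 = -0.389

-0.389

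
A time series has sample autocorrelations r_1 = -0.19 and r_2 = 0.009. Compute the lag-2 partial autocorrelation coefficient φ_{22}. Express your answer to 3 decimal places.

-0.028

φ_{22} = (r_2 − r_1²) / (1 − r_1²)
r_1² = (-0.19)² = 0.0361
Numerator = 0.009 − 0.0361 = -0.0271; denominator = 1 − 0.0361 = 0.9639
φ_{22} = -0.0271 / 0.9639 = -0.028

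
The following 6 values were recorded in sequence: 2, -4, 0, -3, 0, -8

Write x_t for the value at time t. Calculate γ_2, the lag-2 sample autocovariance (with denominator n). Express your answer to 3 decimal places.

Mean x̄ = (2 − 4 + 0 − 3 + 0 − 8)/6 = -2.1667
Deviations: 4.1667, -1.8333, 2.1667, -0.8333, 2.1667, -5.8333
Σ_{t=1}^{4}(x_t−x̄)(x_{t+2}−x̄) = 20.1111
γ_2 = 20.1111 / 6 = 3.352

3.352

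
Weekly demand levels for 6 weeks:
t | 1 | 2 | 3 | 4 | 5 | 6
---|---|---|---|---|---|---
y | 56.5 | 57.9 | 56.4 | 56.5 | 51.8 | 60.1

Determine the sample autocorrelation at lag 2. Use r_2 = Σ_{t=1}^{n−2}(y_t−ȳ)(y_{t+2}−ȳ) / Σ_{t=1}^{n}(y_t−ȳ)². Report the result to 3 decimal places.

Mean ȳ = (56.5 + 57.9 + 56.4 + 56.5 + 51.8 + 60.1)/6 = 56.5333
Σ(y_t−ȳ)(y_{t+2}−ȳ) = (0.0044) + (-0.0456) + (0.6311) + (-0.1189) = 0.4711
Denominator Σ(y_t−ȳ)² = 37.0133
r_2 = 0.4711 / 37.0133 = 0.013

0.013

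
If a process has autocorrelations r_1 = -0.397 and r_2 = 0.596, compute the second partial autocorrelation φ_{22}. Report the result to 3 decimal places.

φ_{22} = (r_2 − r_1²) / (1 − r_1²)
r_1² = (-0.397)² = 0.157609
Numerator = 0.596 − 0.1576 = 0.4384; denominator = 1 − 0.1576 = 0.8424
φ_{22} = 0.4384 / 0.8424 = 0.520

0.520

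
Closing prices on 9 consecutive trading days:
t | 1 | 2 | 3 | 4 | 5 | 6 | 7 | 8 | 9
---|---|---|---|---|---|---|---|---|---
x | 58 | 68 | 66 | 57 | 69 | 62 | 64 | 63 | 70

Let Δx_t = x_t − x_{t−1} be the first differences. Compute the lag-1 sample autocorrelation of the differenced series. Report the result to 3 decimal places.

First differences Δx: 10, -2, -9, 12, -7, 2, -1, 7
Mean of differences = 1.5000
Numerator Σ(Δx_t−Δx̄)(Δx_{t+1}−Δx̄) = -211.7500
Denominator Σ(Δx_t−Δx̄)² = 414.0000
r_1(Δx) = -211.7500 / 414.0000 = -0.511

-0.511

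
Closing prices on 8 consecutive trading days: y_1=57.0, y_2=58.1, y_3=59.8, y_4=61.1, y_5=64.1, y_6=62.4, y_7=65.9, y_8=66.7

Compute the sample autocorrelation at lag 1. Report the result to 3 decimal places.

Mean ȳ = (57.0 + 58.1 + 59.8 + 61.1 + 64.1 + 62.4 + 65.9 + 66.7)/8 = 61.8875
Deviations from mean: -4.8875, -3.7875, -2.0875, -0.7875, 2.2125, 0.5125, 4.0125, 4.8125
Σ(y_t−ȳ)(y_{t+1}−ȳ) = (18.5114) + (7.9064) + (1.6439) + (-1.7423) + (1.1339) + (2.0564) + (19.3102) = 48.8198
Denominator Σ(y_t−ȳ)² = 87.6288
r_1 = 48.8198 / 87.6288 = 0.557

0.557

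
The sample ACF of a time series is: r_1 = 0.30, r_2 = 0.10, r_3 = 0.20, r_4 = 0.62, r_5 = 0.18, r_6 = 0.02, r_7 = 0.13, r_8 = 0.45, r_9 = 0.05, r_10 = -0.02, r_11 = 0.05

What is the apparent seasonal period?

4

The largest autocorrelation is r_4 = 0.62, with a weaker echo at lag 8 (0.45); the remaining lags stay at or below 0.30. The elevated value at lag 1 (0.30), dropping to 0.10 at lag 2, reflects decaying short-term dependence rather than seasonality.
The dominant spike at lag 4 indicates a seasonal period of 4.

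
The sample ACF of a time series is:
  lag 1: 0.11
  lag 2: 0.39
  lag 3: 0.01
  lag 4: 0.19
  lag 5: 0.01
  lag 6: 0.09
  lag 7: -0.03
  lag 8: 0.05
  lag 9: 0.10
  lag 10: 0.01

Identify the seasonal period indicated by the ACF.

2

The largest autocorrelation is r_2 = 0.39, with a weaker echo at lag 4 (0.19); the remaining lags stay at or below 0.11.
The dominant spike at lag 2 indicates a seasonal period of 2.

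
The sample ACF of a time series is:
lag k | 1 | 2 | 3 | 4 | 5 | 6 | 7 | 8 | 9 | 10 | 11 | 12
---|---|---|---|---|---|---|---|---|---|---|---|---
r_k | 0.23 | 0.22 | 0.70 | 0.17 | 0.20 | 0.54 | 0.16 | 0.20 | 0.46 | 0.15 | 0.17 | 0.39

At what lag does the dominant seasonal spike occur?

3

The largest autocorrelation is r_3 = 0.70, with weaker echoes at lags 6 (0.54), 9 (0.46) and 12 (0.39); the remaining lags stay at or below 0.23. The elevated value at lag 1 (0.23), dropping to 0.22 at lag 2, reflects decaying short-term dependence rather than seasonality.
The dominant spike at lag 3 indicates a seasonal period of 3.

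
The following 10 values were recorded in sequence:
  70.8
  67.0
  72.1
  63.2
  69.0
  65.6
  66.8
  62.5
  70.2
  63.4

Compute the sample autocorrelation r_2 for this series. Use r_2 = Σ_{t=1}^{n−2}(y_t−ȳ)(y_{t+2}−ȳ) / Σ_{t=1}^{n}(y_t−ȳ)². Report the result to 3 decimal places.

0.542

Mean ȳ = (70.8 + 67.0 + 72.1 + 63.2 + 69.0 + 65.6 + 66.8 + 62.5 + 70.2 + 63.4)/10 = 67.0600
Numerator Σ_{t=1}^{8}(y_t−ȳ)(y_{t+2}−ȳ) = 56.5208
Denominator Σ(y_t−ȳ)² = 104.3040
r_2 = 56.5208 / 104.3040 = 0.542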